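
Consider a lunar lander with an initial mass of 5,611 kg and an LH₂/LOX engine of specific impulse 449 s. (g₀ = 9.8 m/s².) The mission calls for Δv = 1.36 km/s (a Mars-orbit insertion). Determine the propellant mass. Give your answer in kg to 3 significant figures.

v_e = Isp · g₀ = 449 × 9.8 = 4400.2 m/s.
m₀/m_f = exp(Δv / v_e) = exp(1360 / 4400.2) = exp(0.3091) = 1.3622.
m_f = 5,611 / 1.3622 = 4,119.07 kg, so propellant = m₀ − m_f = 5,611 − 4,119.07 = 1,491.93 kg.

propellant mass ≈ 1490 kg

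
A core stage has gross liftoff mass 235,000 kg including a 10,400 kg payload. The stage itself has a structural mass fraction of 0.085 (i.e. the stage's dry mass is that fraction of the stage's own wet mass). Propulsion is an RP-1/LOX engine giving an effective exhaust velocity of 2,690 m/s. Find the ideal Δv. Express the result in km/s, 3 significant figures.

Stage wet mass = m₀ − payload = 235,000 − 10,400 = 224,600 kg.
Stage dry mass = ε × stage wet mass = 0.085 × 224,600 = 19,091 kg.
Burnout mass m_f = stage dry + payload = 19,091 + 10,400 = 29,491 kg.
Rocket equation: Δv = v_e · ln(235,000/29,491) = 2690.0 × ln(7.969) = 2690.0 × 2.0755 ≈ 5583 m/s.

Δv ≈ 5.58 km/s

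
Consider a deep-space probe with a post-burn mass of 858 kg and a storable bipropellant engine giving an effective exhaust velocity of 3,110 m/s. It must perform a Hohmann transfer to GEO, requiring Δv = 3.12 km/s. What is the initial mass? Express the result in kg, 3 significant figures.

Using Δv = v_e ln(m₀/m_f): m₀/m_f = exp(Δv / v_e) = exp(3120 / 3110.0) = exp(1.0032) = 2.7270.
m₀ = m_f × 2.7270 = 858 × 2.7270 = 2,339.77 kg.

initial mass ≈ 2340 kg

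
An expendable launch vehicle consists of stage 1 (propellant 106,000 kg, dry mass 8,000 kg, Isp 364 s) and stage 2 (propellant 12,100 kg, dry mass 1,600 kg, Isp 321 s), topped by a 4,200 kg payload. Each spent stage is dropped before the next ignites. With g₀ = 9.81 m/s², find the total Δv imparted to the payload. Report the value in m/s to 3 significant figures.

Δv ≈ 9360 m/s

Ignition mass of stage 1 = 106,000+8,000 + 12,100+1,600 + 4,200 = 131,900 kg.
Stage 1: m₀ = 131,900 kg, m_f = 131,900 − 106,000 = 25,900 kg; Δv = 364×9.81×ln(5.093) = 3570.8×1.6278 ≈ 5813 m/s.
Stage 2: m₀ = 17,900 kg, m_f = 17,900 − 12,100 = 5,800 kg; Δv = 321×9.81×ln(3.086) = 3149.0×1.1269 ≈ 3549 m/s.
Total Δv = 5813 + 3549 = 9362 m/s.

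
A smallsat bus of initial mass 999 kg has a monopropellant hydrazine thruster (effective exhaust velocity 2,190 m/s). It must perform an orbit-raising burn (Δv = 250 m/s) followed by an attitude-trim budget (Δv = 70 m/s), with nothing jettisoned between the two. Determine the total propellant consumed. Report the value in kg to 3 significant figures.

total propellant consumed ≈ 136 kg

After the first burn: m = 999 × exp(−250/2190.0) = 999 × 0.89212 = 891.228 kg.
After the second burn: m = 891.228 × exp(−70/2190.0) = 891.228 × 0.96854 = 863.19 kg.
Total propellant = m₀ − m_final = 999 − 863.19 = 135.81 kg.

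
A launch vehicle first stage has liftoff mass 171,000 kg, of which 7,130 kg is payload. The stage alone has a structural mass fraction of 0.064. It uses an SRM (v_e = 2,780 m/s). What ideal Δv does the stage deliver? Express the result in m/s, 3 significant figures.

Δv ≈ 6320 m/s

Stage wet mass = m₀ − payload = 171,000 − 7,130 = 163,870 kg.
Stage dry mass = ε × stage wet mass = 0.064 × 163,870 = 10,487.7 kg.
Burnout mass m_f = stage dry + payload = 10,487.7 + 7,130 = 17,617.7 kg.
Rocket equation: Δv = v_e · ln(171,000/17,617.7) = 2780.0 × ln(9.706) = 2780.0 × 2.2728 ≈ 6318 m/s.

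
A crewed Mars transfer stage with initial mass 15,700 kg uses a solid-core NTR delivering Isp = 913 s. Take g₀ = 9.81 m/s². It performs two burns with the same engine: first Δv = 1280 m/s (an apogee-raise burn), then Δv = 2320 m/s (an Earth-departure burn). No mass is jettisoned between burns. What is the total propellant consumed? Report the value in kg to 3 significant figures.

v_e = Isp · g₀ = 913 × 9.81 = 8956.5 m/s.
After the first burn: m = 15700 × exp(−1280/8956.5) = 15700 × 0.86683 = 13,609.2 kg.
After the second burn: m = 13,609.2 × exp(−2320/8956.5) = 13,609.2 × 0.77180 = 10,503.6 kg.
Total propellant = m₀ − m_final = 15700 − 10,503.6 = 5,196.4 kg.

total propellant consumed ≈ 5200 kg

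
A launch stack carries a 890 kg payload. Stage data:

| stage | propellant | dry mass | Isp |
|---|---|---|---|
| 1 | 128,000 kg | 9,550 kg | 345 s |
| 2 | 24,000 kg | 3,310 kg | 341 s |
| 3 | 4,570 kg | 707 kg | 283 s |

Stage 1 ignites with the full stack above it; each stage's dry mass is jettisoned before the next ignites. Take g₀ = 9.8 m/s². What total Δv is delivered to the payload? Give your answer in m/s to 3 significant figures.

Δv ≈ 12600 m/s

Ignition mass of stage 1 = 128,000+9,550 + 24,000+3,310 + 4,570+707 + 890 = 171,027 kg.
Stage 1: m₀ = 171,027 kg, m_f = 171,027 − 128,000 = 43,027 kg; Δv = 345×9.8×ln(3.975) = 3381.0×1.3800 ≈ 4666 m/s.
Stage 2: m₀ = 33,477 kg, m_f = 33,477 − 24,000 = 9,477 kg; Δv = 341×9.8×ln(3.532) = 3341.8×1.2620 ≈ 4217 m/s.
Stage 3: m₀ = 6,167 kg, m_f = 6,167 − 4,570 = 1,597 kg; Δv = 283×9.8×ln(3.862) = 2773.4×1.3511 ≈ 3747 m/s.
Total Δv = 4666 + 4217 + 3747 = 12630 m/s.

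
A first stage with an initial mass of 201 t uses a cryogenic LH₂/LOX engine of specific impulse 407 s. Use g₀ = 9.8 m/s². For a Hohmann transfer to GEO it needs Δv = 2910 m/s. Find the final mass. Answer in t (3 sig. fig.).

final mass ≈ 96.9 t

v_e = Isp · g₀ = 407 × 9.8 = 3988.6 m/s.
m₀/m_f = exp(Δv / v_e) = exp(2910 / 3988.6) = exp(0.7296) = 2.0742.
m_f = m₀ / 2.0742 = 201 / 2.0742 = 96.9048 t.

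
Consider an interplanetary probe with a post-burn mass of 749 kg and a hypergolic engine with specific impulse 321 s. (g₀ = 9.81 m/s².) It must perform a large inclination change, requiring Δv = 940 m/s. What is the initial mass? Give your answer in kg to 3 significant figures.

initial mass ≈ 1010 kg

v_e = Isp · g₀ = 321 × 9.81 = 3149.0 m/s.
m₀/m_f = exp(Δv / v_e) = exp(940 / 3149.0) = exp(0.2985) = 1.3478.
m₀ = m_f × 1.3478 = 749 × 1.3478 = 1,009.5 kg.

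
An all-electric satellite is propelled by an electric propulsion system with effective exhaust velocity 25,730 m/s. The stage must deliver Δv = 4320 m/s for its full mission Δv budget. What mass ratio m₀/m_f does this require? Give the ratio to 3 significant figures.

m₀/m_f = exp(Δv / v_e) = exp(4320 / 25730.0) = exp(0.1679) = 1.1828.

mass ratio ≈ 1.18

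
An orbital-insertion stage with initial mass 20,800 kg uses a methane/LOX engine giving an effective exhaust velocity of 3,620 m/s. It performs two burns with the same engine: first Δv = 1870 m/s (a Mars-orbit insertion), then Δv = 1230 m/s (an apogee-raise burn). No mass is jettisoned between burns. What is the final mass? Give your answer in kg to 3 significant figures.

final mass ≈ 8830 kg

After the first burn: m = 20800 × exp(−1870/3620.0) = 20800 × 0.59656 = 12,408.4 kg.
After the second burn: m = 12,408.4 × exp(−1230/3620.0) = 12,408.4 × 0.71193 = 8,833.91 kg.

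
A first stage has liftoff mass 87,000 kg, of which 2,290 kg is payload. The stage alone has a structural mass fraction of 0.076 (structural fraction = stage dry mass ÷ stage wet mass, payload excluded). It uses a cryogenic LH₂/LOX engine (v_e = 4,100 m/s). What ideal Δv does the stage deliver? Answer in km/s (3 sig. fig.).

Δv ≈ 9.43 km/s

Stage wet mass = m₀ − payload = 87,000 − 2,290 = 84,710 kg.
Stage dry mass = ε × stage wet mass = 0.076 × 84,710 = 6,437.96 kg.
Burnout mass m_f = stage dry + payload = 6,437.96 + 2,290 = 8,727.96 kg.
Δv = v_e · ln(87,000/8,727.96) = 4100.0 × ln(9.968) = 4100.0 × 2.2994 ≈ 9427 m/s.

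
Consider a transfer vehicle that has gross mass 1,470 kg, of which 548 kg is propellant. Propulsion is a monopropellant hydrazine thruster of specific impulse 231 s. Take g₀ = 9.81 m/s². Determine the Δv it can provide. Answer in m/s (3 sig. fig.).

v_e = Isp · g₀ = 231 × 9.81 = 2266.1 m/s.
m_f = m₀ − m_prop = 1,470 − 548 = 922 kg.
Δv = v_e · ln(m₀/m_f) = 2266.1 × ln(1.594) = 2266.1 × 0.4665 ≈ 1057.1 m/s.

Δv ≈ 1060 m/s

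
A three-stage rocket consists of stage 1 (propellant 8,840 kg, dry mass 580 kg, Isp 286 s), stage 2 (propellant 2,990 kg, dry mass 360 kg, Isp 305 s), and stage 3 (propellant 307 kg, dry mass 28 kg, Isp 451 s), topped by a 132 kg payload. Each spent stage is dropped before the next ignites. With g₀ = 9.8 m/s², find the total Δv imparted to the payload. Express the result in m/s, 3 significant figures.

Ignition mass of stage 1 = 8,840+580 + 2,990+360 + 307+28 + 132 = 13,237 kg.
Stage 1: m₀ = 13,237 kg, m_f = 13,237 − 8,840 = 4,397 kg; Δv = 286×9.8×ln(3.01) = 2802.8×1.1021 ≈ 3089 m/s.
Stage 2: m₀ = 3,817 kg, m_f = 3,817 − 2,990 = 827 kg; Δv = 305×9.8×ln(4.615) = 2989.0×1.5294 ≈ 4571 m/s.
Stage 3: m₀ = 467 kg, m_f = 467 − 307 = 160 kg; Δv = 451×9.8×ln(2.919) = 4419.8×1.0712 ≈ 4734 m/s.
Total Δv = 3089 + 4571 + 4734 = 12394 m/s.

Δv ≈ 12400 m/s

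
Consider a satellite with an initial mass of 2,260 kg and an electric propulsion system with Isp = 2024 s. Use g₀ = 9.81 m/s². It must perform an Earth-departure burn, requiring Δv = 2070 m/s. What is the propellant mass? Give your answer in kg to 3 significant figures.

propellant mass ≈ 224 kg

v_e = Isp · g₀ = 2024 × 9.81 = 19855.4 m/s.
By the Tsiolkovsky rocket equation, m₀/m_f = exp(Δv / v_e) = exp(2070 / 19855.4) = exp(0.1043) = 1.1099.
m_f = 2,260 / 1.1099 = 2,036.22 kg, so propellant = m₀ − m_f = 2,260 − 2,036.22 = 223.78 kg.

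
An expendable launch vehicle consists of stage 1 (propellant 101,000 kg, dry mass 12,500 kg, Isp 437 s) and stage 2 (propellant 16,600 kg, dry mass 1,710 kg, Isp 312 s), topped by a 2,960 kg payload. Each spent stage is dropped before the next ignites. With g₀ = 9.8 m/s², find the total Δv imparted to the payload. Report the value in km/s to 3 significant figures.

Ignition mass of stage 1 = 101,000+12,500 + 16,600+1,710 + 2,960 = 134,770 kg.
Stage 1: m₀ = 134,770 kg, m_f = 134,770 − 101,000 = 33,770 kg; Δv = 437×9.8×ln(3.991) = 4282.6×1.3840 ≈ 5927 m/s.
Stage 2: m₀ = 21,270 kg, m_f = 21,270 − 16,600 = 4,670 kg; Δv = 312×9.8×ln(4.555) = 3057.6×1.5161 ≈ 4636 m/s.
Total Δv = 5927 + 4636 = 10563 m/s.

Δv ≈ 10.6 km/s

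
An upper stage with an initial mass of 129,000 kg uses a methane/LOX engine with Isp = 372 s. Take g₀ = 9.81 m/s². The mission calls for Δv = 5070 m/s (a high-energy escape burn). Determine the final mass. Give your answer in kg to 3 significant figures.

final mass ≈ 32200 kg

v_e = Isp · g₀ = 372 × 9.81 = 3649.3 m/s.
m₀/m_f = exp(Δv / v_e) = exp(5070 / 3649.3) = exp(1.3893) = 4.0120.
m_f = m₀ / 4.0120 = 129,000 / 4.0120 = 32,153.5 kg.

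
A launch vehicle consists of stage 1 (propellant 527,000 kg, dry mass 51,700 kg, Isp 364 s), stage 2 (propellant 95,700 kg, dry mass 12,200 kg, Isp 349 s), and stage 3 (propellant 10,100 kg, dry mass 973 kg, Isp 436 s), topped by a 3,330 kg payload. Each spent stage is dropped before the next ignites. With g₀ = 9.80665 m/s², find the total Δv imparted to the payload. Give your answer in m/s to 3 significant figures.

Δv ≈ 15400 m/s

Ignition mass of stage 1 = 527,000+51,700 + 95,700+12,200 + 10,100+973 + 3,330 = 701,003 kg.
Stage 1: m₀ = 701,003 kg, m_f = 701,003 − 527,000 = 174,003 kg; Δv = 364×9.80665×ln(4.029) = 3569.6×1.3934 ≈ 4974 m/s.
Stage 2: m₀ = 122,303 kg, m_f = 122,303 − 95,700 = 26,603 kg; Δv = 349×9.80665×ln(4.597) = 3422.5×1.5255 ≈ 5221 m/s.
Stage 3: m₀ = 14,403 kg, m_f = 14,403 − 10,100 = 4,303 kg; Δv = 436×9.80665×ln(3.347) = 4275.7×1.2081 ≈ 5166 m/s.
Total Δv = 4974 + 5221 + 5166 = 15361 m/s.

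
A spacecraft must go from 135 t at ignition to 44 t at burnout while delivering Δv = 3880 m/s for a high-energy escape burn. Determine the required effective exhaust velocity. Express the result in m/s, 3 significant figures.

ln(m₀/m_f) = ln(135000/44000) = ln(3.068) = 1.1211.
v_e = Δv / ln(m₀/m_f) = 3880 / 1.1211 = 3460.9 m/s.

v_e ≈ 3460 m/s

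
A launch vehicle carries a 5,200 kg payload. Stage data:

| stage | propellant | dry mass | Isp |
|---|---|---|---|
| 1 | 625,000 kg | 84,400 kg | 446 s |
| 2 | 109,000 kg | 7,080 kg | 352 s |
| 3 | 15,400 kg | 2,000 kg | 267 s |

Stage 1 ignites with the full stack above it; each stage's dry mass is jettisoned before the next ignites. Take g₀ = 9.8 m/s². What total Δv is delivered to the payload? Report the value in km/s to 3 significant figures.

Δv ≈ 14.1 km/s

Ignition mass of stage 1 = 625,000+84,400 + 109,000+7,080 + 15,400+2,000 + 5,200 = 848,080 kg.
Stage 1: m₀ = 848,080 kg, m_f = 848,080 − 625,000 = 223,080 kg; Δv = 446×9.8×ln(3.802) = 4370.8×1.3354 ≈ 5837 m/s.
Stage 2: m₀ = 138,680 kg, m_f = 138,680 − 109,000 = 29,680 kg; Δv = 352×9.8×ln(4.673) = 3449.6×1.5417 ≈ 5318 m/s.
Stage 3: m₀ = 22,600 kg, m_f = 22,600 − 15,400 = 7,200 kg; Δv = 267×9.8×ln(3.139) = 2616.6×1.1439 ≈ 2993 m/s.
Total Δv = 5837 + 5318 + 2993 = 14148 m/s.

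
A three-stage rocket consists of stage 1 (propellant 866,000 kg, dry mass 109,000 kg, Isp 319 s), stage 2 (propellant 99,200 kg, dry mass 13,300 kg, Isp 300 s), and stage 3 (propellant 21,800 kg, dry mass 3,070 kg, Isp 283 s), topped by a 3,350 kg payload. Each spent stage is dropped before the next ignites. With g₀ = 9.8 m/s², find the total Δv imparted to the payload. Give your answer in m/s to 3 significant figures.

Ignition mass of stage 1 = 866,000+109,000 + 99,200+13,300 + 21,800+3,070 + 3,350 = 1,115,720 kg.
Stage 1: m₀ = 1,115,720 kg, m_f = 1,115,720 − 866,000 = 249,720 kg; Δv = 319×9.8×ln(4.468) = 3126.2×1.4969 ≈ 4680 m/s.
Stage 2: m₀ = 140,720 kg, m_f = 140,720 − 99,200 = 41,520 kg; Δv = 300×9.8×ln(3.389) = 2940.0×1.2206 ≈ 3589 m/s.
Stage 3: m₀ = 28,220 kg, m_f = 28,220 − 21,800 = 6,420 kg; Δv = 283×9.8×ln(4.396) = 2773.4×1.4806 ≈ 4106 m/s.
Total Δv = 4680 + 3589 + 4106 = 12375 m/s.

Δv ≈ 12400 m/s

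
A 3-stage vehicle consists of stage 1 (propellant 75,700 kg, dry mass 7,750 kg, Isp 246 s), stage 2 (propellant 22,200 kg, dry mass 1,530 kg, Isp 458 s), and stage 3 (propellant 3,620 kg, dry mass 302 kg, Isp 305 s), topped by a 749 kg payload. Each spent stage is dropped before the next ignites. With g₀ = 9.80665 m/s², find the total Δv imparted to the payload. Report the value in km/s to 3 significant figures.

Ignition mass of stage 1 = 75,700+7,750 + 22,200+1,530 + 3,620+302 + 749 = 111,851 kg.
Stage 1: m₀ = 111,851 kg, m_f = 111,851 − 75,700 = 36,151 kg; Δv = 246×9.80665×ln(3.094) = 2412.4×1.1295 ≈ 2725 m/s.
Stage 2: m₀ = 28,401 kg, m_f = 28,401 − 22,200 = 6,201 kg; Δv = 458×9.80665×ln(4.58) = 4491.4×1.5217 ≈ 6835 m/s.
Stage 3: m₀ = 4,671 kg, m_f = 4,671 − 3,620 = 1,051 kg; Δv = 305×9.80665×ln(4.444) = 2991.0×1.4916 ≈ 4462 m/s.
Total Δv = 2725 + 6835 + 4462 = 14022 m/s.

Δv ≈ 14.0 km/s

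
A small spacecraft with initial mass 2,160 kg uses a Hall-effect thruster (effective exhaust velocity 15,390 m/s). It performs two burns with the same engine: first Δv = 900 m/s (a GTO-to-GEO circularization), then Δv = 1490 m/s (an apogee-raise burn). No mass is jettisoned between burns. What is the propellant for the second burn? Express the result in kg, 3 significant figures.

After the first burn: m = 2160 × exp(−900/15390.0) = 2160 × 0.94320 = 2,037.31 kg.
After the second burn: m = 2,037.31 × exp(−1490/15390.0) = 2,037.31 × 0.90772 = 1,849.31 kg.
Second-burn propellant = 2,037.31 − 1,849.31 = 188 kg.

propellant for the second burn ≈ 188 kg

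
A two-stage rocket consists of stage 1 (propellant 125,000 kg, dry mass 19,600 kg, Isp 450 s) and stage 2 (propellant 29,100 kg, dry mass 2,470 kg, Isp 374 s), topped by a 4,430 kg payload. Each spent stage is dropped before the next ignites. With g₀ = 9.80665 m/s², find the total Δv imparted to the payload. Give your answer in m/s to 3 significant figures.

Δv ≈ 11300 m/s

Ignition mass of stage 1 = 125,000+19,600 + 29,100+2,470 + 4,430 = 180,600 kg.
Stage 1: m₀ = 180,600 kg, m_f = 180,600 − 125,000 = 55,600 kg; Δv = 450×9.80665×ln(3.248) = 4413.0×1.1781 ≈ 5199 m/s.
Stage 2: m₀ = 36,000 kg, m_f = 36,000 − 29,100 = 6,900 kg; Δv = 374×9.80665×ln(5.217) = 3667.7×1.6520 ≈ 6059 m/s.
Total Δv = 5199 + 6059 = 11258 m/s.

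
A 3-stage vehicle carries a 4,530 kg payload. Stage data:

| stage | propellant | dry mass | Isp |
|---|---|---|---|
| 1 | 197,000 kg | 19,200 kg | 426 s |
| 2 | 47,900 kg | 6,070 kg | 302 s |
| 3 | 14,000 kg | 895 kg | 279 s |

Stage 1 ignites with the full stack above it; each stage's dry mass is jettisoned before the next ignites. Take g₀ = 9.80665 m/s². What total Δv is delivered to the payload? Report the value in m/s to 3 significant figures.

Δv ≈ 11400 m/s

Ignition mass of stage 1 = 197,000+19,200 + 47,900+6,070 + 14,000+895 + 4,530 = 289,595 kg.
Stage 1: m₀ = 289,595 kg, m_f = 289,595 − 197,000 = 92,595 kg; Δv = 426×9.80665×ln(3.128) = 4177.6×1.1402 ≈ 4764 m/s.
Stage 2: m₀ = 73,395 kg, m_f = 73,395 − 47,900 = 25,495 kg; Δv = 302×9.80665×ln(2.879) = 2961.6×1.0574 ≈ 3132 m/s.
Stage 3: m₀ = 19,425 kg, m_f = 19,425 − 14,000 = 5,425 kg; Δv = 279×9.80665×ln(3.581) = 2736.1×1.2755 ≈ 3490 m/s.
Total Δv = 4764 + 3132 + 3490 = 11386 m/s.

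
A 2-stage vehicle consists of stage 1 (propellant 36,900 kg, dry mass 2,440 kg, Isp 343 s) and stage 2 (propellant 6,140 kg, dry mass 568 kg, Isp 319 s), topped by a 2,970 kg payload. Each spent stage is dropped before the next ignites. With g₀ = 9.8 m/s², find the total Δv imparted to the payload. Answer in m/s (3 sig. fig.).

Δv ≈ 7840 m/s

Ignition mass of stage 1 = 36,900+2,440 + 6,140+568 + 2,970 = 49,018 kg.
Stage 1: m₀ = 49,018 kg, m_f = 49,018 − 36,900 = 12,118 kg; Δv = 343×9.8×ln(4.045) = 3361.4×1.3975 ≈ 4698 m/s.
Stage 2: m₀ = 9,678 kg, m_f = 9,678 − 6,140 = 3,538 kg; Δv = 319×9.8×ln(2.735) = 3126.2×1.0063 ≈ 3146 m/s.
Total Δv = 4698 + 3146 = 7844 m/s.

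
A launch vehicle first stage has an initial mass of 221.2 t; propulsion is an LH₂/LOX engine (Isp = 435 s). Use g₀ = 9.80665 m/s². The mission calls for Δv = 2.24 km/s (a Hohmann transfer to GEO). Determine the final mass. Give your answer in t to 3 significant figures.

v_e = Isp · g₀ = 435 × 9.80665 = 4265.9 m/s.
m₀/m_f = exp(Δv / v_e) = exp(2240 / 4265.9) = exp(0.5251) = 1.6906.
m_f = m₀ / 1.6906 = 221.2 / 1.6906 = 130.841 t.

final mass ≈ 131 t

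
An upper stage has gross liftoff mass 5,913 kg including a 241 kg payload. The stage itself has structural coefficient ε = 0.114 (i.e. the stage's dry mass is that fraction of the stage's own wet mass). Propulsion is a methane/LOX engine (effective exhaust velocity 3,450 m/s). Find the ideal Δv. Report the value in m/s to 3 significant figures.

Stage wet mass = m₀ − payload = 5,913 − 241 = 5,672 kg.
Stage dry mass = ε × stage wet mass = 0.114 × 5,672 = 646.608 kg.
Burnout mass m_f = stage dry + payload = 646.608 + 241 = 887.608 kg.
Δv = v_e · ln(5,913/887.608) = 3450.0 × ln(6.662) = 3450.0 × 1.8964 ≈ 6543 m/s.

Δv ≈ 6540 m/s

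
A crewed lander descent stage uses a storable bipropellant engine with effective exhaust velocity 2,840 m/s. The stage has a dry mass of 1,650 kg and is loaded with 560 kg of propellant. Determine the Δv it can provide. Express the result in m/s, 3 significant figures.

m₀ = m_dry + m_prop = 1,650 + 560 = 2,210 kg.
Δv = v_e · ln(m₀/m_f) = 2840.0 × ln(1.339) = 2840.0 × 0.2922 ≈ 829.9 m/s.

Δv ≈ 830 m/s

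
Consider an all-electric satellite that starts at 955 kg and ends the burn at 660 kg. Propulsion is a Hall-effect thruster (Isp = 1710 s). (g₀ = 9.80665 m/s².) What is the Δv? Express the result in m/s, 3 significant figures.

v_e = Isp · g₀ = 1710 × 9.80665 = 16769.4 m/s.
Rocket equation: Δv = v_e · ln(m₀/m_f) = 16769.4 × ln(1.447) = 16769.4 × 0.3695 ≈ 6195.8 m/s.

Δv ≈ 6200 m/s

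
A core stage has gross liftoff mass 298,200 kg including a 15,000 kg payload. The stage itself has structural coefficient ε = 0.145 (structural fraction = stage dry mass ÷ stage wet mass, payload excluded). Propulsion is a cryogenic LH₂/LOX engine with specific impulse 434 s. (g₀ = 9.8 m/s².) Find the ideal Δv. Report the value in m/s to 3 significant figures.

Stage wet mass = m₀ − payload = 298,200 − 15,000 = 283,200 kg.
Stage dry mass = ε × stage wet mass = 0.145 × 283,200 = 41,064 kg.
Burnout mass m_f = stage dry + payload = 41,064 + 15,000 = 56,064 kg.
v_e = Isp · g₀ = 434 × 9.8 = 4253.2 m/s.
From the ideal rocket equation, Δv = v_e · ln(298,200/56,064) = 4253.2 × ln(5.319) = 4253.2 × 1.6713 ≈ 7108 m/s.

Δv ≈ 7110 m/s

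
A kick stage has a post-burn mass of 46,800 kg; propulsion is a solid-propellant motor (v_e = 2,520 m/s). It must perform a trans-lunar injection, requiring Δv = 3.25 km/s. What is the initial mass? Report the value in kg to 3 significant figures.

From the ideal rocket equation, m₀/m_f = exp(Δv / v_e) = exp(3250 / 2520.0) = exp(1.2897) = 3.6316.
m₀ = m_f × 3.6316 = 46,800 × 3.6316 = 169,959 kg.

initial mass ≈ 170000 kg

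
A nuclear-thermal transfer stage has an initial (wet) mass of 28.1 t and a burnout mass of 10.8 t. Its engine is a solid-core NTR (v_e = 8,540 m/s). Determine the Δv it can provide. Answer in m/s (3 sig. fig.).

From the ideal rocket equation, Δv = v_e · ln(m₀/m_f) = 8540.0 × ln(2.602) = 8540.0 × 0.9562 ≈ 8166.1 m/s.

Δv ≈ 8170 m/s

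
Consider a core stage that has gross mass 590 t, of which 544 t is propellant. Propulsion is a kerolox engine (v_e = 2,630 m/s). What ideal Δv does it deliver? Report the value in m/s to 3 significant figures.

m_f = m₀ − m_prop = 590 − 544 = 46 t.
By the Tsiolkovsky rocket equation, Δv = v_e · ln(m₀/m_f) = 2630.0 × ln(12.83) = 2630.0 × 2.5515 ≈ 6710.4 m/s.

Δv ≈ 6710 m/s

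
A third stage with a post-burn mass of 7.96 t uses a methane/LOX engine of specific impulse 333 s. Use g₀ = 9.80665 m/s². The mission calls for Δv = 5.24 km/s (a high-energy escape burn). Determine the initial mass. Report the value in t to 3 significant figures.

initial mass ≈ 39.6 t

v_e = Isp · g₀ = 333 × 9.80665 = 3265.6 m/s.
From the ideal rocket equation, m₀/m_f = exp(Δv / v_e) = exp(5240 / 3265.6) = exp(1.6046) = 4.9759.
m₀ = m_f × 4.9759 = 7.96 × 4.9759 = 39.6082 t.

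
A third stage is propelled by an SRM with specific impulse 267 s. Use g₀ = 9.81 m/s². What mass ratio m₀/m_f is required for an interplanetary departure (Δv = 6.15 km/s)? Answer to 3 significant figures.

mass ratio ≈ 10.5

v_e = Isp · g₀ = 267 × 9.81 = 2619.3 m/s.
Rocket equation: m₀/m_f = exp(Δv / v_e) = exp(6150 / 2619.3) = exp(2.3480) = 10.4644.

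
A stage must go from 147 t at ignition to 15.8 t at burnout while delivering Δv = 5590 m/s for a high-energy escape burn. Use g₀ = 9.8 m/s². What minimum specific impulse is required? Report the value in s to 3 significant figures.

Isp ≈ 256 s

ln(m₀/m_f) = ln(147000/15800) = ln(9.304) = 2.2304.
v_e = Δv / ln(m₀/m_f) = 5590 / 2.2304 = 2506.3 m/s.
Isp = v_e / g₀ = 2506.3 / 9.8 = 255.7 s.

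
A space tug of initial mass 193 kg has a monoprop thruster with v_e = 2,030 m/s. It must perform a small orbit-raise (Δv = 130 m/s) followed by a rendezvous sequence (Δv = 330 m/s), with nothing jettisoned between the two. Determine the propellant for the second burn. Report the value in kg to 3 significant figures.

propellant for the second burn ≈ 27.2 kg

After the first burn: m = 193 × exp(−130/2030.0) = 193 × 0.93797 = 181.028 kg.
After the second burn: m = 181.028 × exp(−330/2030.0) = 181.028 × 0.84996 = 153.867 kg.
Second-burn propellant = 181.028 − 153.867 = 27.161 kg.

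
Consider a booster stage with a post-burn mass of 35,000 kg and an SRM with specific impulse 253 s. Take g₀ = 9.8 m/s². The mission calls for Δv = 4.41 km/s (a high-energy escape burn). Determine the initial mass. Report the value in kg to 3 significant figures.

v_e = Isp · g₀ = 253 × 9.8 = 2479.4 m/s.
From the ideal rocket equation, m₀/m_f = exp(Δv / v_e) = exp(4410 / 2479.4) = exp(1.7787) = 5.9219.
m₀ = m_f × 5.9219 = 35,000 × 5.9219 = 207,267 kg.

initial mass ≈ 207000 kg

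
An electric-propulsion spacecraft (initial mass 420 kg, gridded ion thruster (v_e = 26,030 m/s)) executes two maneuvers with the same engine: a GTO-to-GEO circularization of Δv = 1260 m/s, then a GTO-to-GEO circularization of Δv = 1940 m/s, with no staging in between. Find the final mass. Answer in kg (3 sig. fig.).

final mass ≈ 371 kg

After the first burn: m = 420 × exp(−1260/26030.0) = 420 × 0.95275 = 400.155 kg.
After the second burn: m = 400.155 × exp(−1940/26030.0) = 400.155 × 0.92818 = 371.416 kg.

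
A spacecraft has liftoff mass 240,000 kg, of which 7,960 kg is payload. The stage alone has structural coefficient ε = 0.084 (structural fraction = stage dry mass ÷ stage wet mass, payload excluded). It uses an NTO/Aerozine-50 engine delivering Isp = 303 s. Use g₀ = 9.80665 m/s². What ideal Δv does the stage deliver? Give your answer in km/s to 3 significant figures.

Stage wet mass = m₀ − payload = 240,000 − 7,960 = 232,040 kg.
Stage dry mass = ε × stage wet mass = 0.084 × 232,040 = 19,491.4 kg.
Burnout mass m_f = stage dry + payload = 19,491.4 + 7,960 = 27,451.4 kg.
v_e = Isp · g₀ = 303 × 9.80665 = 2971.4 m/s.
Δv = v_e · ln(240,000/27,451.4) = 2971.4 × ln(8.743) = 2971.4 × 2.1682 ≈ 6443 m/s.

Δv ≈ 6.44 km/s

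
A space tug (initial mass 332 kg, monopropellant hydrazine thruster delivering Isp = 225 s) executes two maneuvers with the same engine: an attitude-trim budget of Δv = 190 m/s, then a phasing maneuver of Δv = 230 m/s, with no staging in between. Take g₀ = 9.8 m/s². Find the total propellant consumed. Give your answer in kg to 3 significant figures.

total propellant consumed ≈ 57.6 kg

v_e = Isp · g₀ = 225 × 9.8 = 2205.0 m/s.
After the first burn: m = 332 × exp(−190/2205.0) = 332 × 0.91744 = 304.59 kg.
After the second burn: m = 304.59 × exp(−230/2205.0) = 304.59 × 0.90095 = 274.42 kg.
Total propellant = m₀ − m_final = 332 − 274.42 = 57.58 kg.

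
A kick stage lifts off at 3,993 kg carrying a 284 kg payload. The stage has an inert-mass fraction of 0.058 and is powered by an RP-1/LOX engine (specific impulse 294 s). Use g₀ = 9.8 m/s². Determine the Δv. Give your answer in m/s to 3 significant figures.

Stage wet mass = m₀ − payload = 3,993 − 284 = 3,709 kg.
Stage dry mass = ε × stage wet mass = 0.058 × 3,709 = 215.122 kg.
Burnout mass m_f = stage dry + payload = 215.122 + 284 = 499.122 kg.
v_e = Isp · g₀ = 294 × 9.8 = 2881.2 m/s.
Δv = v_e · ln(3,993/499.122) = 2881.2 × ln(8) = 2881.2 × 2.0794 ≈ 5991 m/s.

Δv ≈ 5990 m/s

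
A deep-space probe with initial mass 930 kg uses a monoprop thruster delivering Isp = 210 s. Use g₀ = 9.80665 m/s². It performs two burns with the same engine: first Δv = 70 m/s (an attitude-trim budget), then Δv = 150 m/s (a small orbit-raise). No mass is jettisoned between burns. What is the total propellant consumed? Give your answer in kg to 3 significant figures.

v_e = Isp · g₀ = 210 × 9.80665 = 2059.4 m/s.
After the first burn: m = 930 × exp(−70/2059.4) = 930 × 0.96658 = 898.919 kg.
After the second burn: m = 898.919 × exp(−150/2059.4) = 898.919 × 0.92975 = 835.77 kg.
Total propellant = m₀ − m_final = 930 − 835.77 = 94.23 kg.

total propellant consumed ≈ 94.2 kg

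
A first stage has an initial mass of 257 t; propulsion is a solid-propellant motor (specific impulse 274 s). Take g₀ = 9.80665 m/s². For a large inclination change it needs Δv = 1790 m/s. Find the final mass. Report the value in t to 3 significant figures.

v_e = Isp · g₀ = 274 × 9.80665 = 2687.0 m/s.
From the ideal rocket equation, m₀/m_f = exp(Δv / v_e) = exp(1790 / 2687.0) = exp(0.6662) = 1.9468.
m_f = m₀ / 1.9468 = 257 / 1.9468 = 132.012 t.

final mass ≈ 132 t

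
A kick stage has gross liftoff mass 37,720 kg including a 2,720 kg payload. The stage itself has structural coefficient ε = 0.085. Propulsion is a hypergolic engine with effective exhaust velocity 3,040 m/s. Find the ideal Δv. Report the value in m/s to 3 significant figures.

Stage wet mass = m₀ − payload = 37,720 − 2,720 = 35,000 kg.
Stage dry mass = ε × stage wet mass = 0.085 × 35,000 = 2,975 kg.
Burnout mass m_f = stage dry + payload = 2,975 + 2,720 = 5,695 kg.
Using Δv = v_e ln(m₀/m_f): Δv = v_e · ln(37,720/5,695) = 3040.0 × ln(6.623) = 3040.0 × 1.8906 ≈ 5747 m/s.

Δv ≈ 5750 m/s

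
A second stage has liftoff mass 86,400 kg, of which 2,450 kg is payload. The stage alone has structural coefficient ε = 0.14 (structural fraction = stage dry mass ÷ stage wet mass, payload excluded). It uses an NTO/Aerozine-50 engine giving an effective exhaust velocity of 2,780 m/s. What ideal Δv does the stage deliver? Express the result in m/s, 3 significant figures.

Stage wet mass = m₀ − payload = 86,400 − 2,450 = 83,950 kg.
Stage dry mass = ε × stage wet mass = 0.14 × 83,950 = 11,753 kg.
Burnout mass m_f = stage dry + payload = 11,753 + 2,450 = 14,203 kg.
Δv = v_e · ln(86,400/14,203) = 2780.0 × ln(6.083) = 2780.0 × 1.8055 ≈ 5019 m/s.

Δv ≈ 5020 m/s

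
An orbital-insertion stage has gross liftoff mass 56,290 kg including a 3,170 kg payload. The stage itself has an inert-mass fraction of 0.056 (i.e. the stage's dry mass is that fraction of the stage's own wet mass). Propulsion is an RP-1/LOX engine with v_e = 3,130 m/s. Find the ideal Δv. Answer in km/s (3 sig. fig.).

Δv ≈ 6.93 km/s

Stage wet mass = m₀ − payload = 56,290 − 3,170 = 53,120 kg.
Stage dry mass = ε × stage wet mass = 0.056 × 53,120 = 2,974.72 kg.
Burnout mass m_f = stage dry + payload = 2,974.72 + 3,170 = 6,144.72 kg.
Rocket equation: Δv = v_e · ln(56,290/6,144.72) = 3130.0 × ln(9.161) = 3130.0 × 2.2149 ≈ 6933 m/s.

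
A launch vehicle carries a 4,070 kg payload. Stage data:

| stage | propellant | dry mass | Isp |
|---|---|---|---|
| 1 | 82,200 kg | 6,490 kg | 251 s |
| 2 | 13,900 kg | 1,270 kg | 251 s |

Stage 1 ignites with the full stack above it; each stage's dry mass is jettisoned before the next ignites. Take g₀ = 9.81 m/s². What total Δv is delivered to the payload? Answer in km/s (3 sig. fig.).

Δv ≈ 6.69 km/s

Ignition mass of stage 1 = 82,200+6,490 + 13,900+1,270 + 4,070 = 107,930 kg.
Stage 1: m₀ = 107,930 kg, m_f = 107,930 − 82,200 = 25,730 kg; Δv = 251×9.81×ln(4.195) = 2462.3×1.4338 ≈ 3531 m/s.
Stage 2: m₀ = 19,240 kg, m_f = 19,240 − 13,900 = 5,340 kg; Δv = 251×9.81×ln(3.603) = 2462.3×1.2818 ≈ 3156 m/s.
Total Δv = 3531 + 3156 = 6687 m/s.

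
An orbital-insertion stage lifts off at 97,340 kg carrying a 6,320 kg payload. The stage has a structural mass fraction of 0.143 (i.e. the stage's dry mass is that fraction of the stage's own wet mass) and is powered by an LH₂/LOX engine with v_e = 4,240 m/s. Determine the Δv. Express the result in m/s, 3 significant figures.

Stage wet mass = m₀ − payload = 97,340 − 6,320 = 91,020 kg.
Stage dry mass = ε × stage wet mass = 0.143 × 91,020 = 13,015.9 kg.
Burnout mass m_f = stage dry + payload = 13,015.9 + 6,320 = 19,335.9 kg.
Rocket equation: Δv = v_e · ln(97,340/19,335.9) = 4240.0 × ln(5.034) = 4240.0 × 1.6162 ≈ 6853 m/s.

Δv ≈ 6850 m/s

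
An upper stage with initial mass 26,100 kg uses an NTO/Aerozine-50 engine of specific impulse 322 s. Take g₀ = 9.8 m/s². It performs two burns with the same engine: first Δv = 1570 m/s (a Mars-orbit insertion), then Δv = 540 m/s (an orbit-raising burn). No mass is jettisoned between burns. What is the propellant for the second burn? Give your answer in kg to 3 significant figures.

propellant for the second burn ≈ 2500 kg

v_e = Isp · g₀ = 322 × 9.8 = 3155.6 m/s.
After the first burn: m = 26100 × exp(−1570/3155.6) = 26100 × 0.60803 = 15,869.6 kg.
After the second burn: m = 15,869.6 × exp(−540/3155.6) = 15,869.6 × 0.84272 = 13,373.6 kg.
Second-burn propellant = 15,869.6 − 13,373.6 = 2,496 kg.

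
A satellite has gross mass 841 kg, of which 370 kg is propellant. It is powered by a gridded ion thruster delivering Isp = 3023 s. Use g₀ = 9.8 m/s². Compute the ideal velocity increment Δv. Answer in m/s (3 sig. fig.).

v_e = Isp · g₀ = 3023 × 9.8 = 29625.4 m/s.
m_f = m₀ − m_prop = 841 − 370 = 471 kg.
Using Δv = v_e ln(m₀/m_f): Δv = v_e · ln(m₀/m_f) = 29625.4 × ln(1.786) = 29625.4 × 0.5797 ≈ 17174.8 m/s.

Δv ≈ 17200 m/s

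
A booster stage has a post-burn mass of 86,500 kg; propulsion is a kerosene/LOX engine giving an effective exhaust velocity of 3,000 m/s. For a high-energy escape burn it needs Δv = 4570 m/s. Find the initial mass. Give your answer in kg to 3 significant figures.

m₀/m_f = exp(Δv / v_e) = exp(4570 / 3000.0) = exp(1.5233) = 4.5875.
m₀ = m_f × 4.5875 = 86,500 × 4.5875 = 396,819 kg.

initial mass ≈ 397000 kg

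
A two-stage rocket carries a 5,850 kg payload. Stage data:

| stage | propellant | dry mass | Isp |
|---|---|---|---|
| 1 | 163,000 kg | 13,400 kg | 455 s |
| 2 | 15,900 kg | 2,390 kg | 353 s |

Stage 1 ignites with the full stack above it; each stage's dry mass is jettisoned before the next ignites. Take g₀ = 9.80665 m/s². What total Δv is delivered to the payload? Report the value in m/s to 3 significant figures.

Δv ≈ 11200 m/s

Ignition mass of stage 1 = 163,000+13,400 + 15,900+2,390 + 5,850 = 200,540 kg.
Stage 1: m₀ = 200,540 kg, m_f = 200,540 − 163,000 = 37,540 kg; Δv = 455×9.80665×ln(5.342) = 4462.0×1.6756 ≈ 7477 m/s.
Stage 2: m₀ = 24,140 kg, m_f = 24,140 − 15,900 = 8,240 kg; Δv = 353×9.80665×ln(2.93) = 3461.7×1.0749 ≈ 3721 m/s.
Total Δv = 7477 + 3721 = 11198 m/s.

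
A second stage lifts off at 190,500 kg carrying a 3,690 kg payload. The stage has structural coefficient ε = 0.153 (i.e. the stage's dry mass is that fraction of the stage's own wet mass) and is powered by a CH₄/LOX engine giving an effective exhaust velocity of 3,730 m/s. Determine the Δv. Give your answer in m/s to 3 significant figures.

Δv ≈ 6620 m/s

Stage wet mass = m₀ − payload = 190,500 − 3,690 = 186,810 kg.
Stage dry mass = ε × stage wet mass = 0.153 × 186,810 = 28,581.9 kg.
Burnout mass m_f = stage dry + payload = 28,581.9 + 3,690 = 32,271.9 kg.
Δv = v_e · ln(190,500/32,271.9) = 3730.0 × ln(5.903) = 3730.0 × 1.7755 ≈ 6622 m/s.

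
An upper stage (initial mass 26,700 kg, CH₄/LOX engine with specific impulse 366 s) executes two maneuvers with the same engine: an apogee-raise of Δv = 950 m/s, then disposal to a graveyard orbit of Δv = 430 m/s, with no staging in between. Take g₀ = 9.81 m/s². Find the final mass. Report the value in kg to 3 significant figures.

final mass ≈ 18200 kg

v_e = Isp · g₀ = 366 × 9.81 = 3590.5 m/s.
After the first burn: m = 26700 × exp(−950/3590.5) = 26700 × 0.76752 = 20,492.8 kg.
After the second burn: m = 20,492.8 × exp(−430/3590.5) = 20,492.8 × 0.88713 = 18,179.8 kg.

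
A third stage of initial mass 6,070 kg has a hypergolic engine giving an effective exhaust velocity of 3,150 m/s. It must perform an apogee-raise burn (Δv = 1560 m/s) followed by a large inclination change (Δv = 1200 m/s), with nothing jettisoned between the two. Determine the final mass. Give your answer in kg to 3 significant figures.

After the first burn: m = 6070 × exp(−1560/3150.0) = 6070 × 0.60943 = 3,699.24 kg.
After the second burn: m = 3,699.24 × exp(−1200/3150.0) = 3,699.24 × 0.68321 = 2,527.36 kg.

final mass ≈ 2530 kg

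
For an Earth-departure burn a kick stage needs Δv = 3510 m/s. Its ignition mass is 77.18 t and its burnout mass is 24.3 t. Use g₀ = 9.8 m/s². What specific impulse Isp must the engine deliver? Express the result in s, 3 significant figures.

Isp ≈ 310 s

ln(m₀/m_f) = ln(77180/24300) = ln(3.176) = 1.1557.
v_e = Δv / ln(m₀/m_f) = 3510 / 1.1557 = 3037.2 m/s.
Isp = v_e / g₀ = 3037.2 / 9.8 = 309.9 s.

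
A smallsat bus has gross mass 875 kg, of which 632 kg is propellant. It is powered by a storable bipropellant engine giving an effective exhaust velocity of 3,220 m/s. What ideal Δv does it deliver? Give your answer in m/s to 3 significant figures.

Δv ≈ 4130 m/s

m_f = m₀ − m_prop = 875 − 632 = 243 kg.
Δv = v_e · ln(m₀/m_f) = 3220.0 × ln(3.601) = 3220.0 × 1.2812 ≈ 4125.3 m/s.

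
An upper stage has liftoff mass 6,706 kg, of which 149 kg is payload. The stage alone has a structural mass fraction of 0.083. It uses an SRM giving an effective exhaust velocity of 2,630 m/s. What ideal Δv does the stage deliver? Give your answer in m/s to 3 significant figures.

Δv ≈ 5970 m/s

Stage wet mass = m₀ − payload = 6,706 − 149 = 6,557 kg.
Stage dry mass = ε × stage wet mass = 0.083 × 6,557 = 544.231 kg.
Burnout mass m_f = stage dry + payload = 544.231 + 149 = 693.231 kg.
From the ideal rocket equation, Δv = v_e · ln(6,706/693.231) = 2630.0 × ln(9.674) = 2630.0 × 2.2694 ≈ 5969 m/s.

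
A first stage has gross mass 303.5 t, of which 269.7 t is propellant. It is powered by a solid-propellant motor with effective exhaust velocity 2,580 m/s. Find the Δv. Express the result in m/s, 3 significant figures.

m_f = m₀ − m_prop = 303.5 − 269.7 = 33.8 t.
From the ideal rocket equation, Δv = v_e · ln(m₀/m_f) = 2580.0 × ln(8.979) = 2580.0 × 2.1949 ≈ 5662.9 m/s.

Δv ≈ 5660 m/s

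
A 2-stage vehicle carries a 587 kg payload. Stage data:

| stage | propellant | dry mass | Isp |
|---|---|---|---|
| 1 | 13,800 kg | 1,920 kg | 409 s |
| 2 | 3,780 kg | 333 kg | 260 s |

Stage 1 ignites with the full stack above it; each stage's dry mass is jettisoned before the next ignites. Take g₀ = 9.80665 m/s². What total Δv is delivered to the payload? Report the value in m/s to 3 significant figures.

Ignition mass of stage 1 = 13,800+1,920 + 3,780+333 + 587 = 20,420 kg.
Stage 1: m₀ = 20,420 kg, m_f = 20,420 − 13,800 = 6,620 kg; Δv = 409×9.80665×ln(3.085) = 4010.9×1.1264 ≈ 4518 m/s.
Stage 2: m₀ = 4,700 kg, m_f = 4,700 − 3,780 = 920 kg; Δv = 260×9.80665×ln(5.109) = 2549.7×1.6309 ≈ 4158 m/s.
Total Δv = 4518 + 4158 = 8676 m/s.

Δv ≈ 8680 m/s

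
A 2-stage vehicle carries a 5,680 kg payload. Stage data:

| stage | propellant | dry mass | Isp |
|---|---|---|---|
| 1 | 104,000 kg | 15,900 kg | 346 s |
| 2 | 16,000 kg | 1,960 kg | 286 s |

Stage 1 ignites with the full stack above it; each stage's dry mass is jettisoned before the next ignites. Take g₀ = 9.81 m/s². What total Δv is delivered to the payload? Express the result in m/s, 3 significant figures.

Δv ≈ 7550 m/s

Ignition mass of stage 1 = 104,000+15,900 + 16,000+1,960 + 5,680 = 143,540 kg.
Stage 1: m₀ = 143,540 kg, m_f = 143,540 − 104,000 = 39,540 kg; Δv = 346×9.81×ln(3.63) = 3394.3×1.2893 ≈ 4376 m/s.
Stage 2: m₀ = 23,640 kg, m_f = 23,640 − 16,000 = 7,640 kg; Δv = 286×9.81×ln(3.094) = 2805.7×1.1295 ≈ 3169 m/s.
Total Δv = 4376 + 3169 = 7545 m/s.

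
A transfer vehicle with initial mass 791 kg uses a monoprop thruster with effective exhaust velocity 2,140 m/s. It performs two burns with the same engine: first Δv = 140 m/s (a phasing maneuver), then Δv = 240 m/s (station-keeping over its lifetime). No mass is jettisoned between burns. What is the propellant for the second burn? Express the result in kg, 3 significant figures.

propellant for the second burn ≈ 78.6 kg

After the first burn: m = 791 × exp(−140/2140.0) = 791 × 0.93667 = 740.906 kg.
After the second burn: m = 740.906 × exp(−240/2140.0) = 740.906 × 0.89391 = 662.303 kg.
Second-burn propellant = 740.906 − 662.303 = 78.603 kg.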